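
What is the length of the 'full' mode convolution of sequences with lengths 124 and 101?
Linear/full convolution length: m + n - 1 = 124 + 101 - 1 = 224

224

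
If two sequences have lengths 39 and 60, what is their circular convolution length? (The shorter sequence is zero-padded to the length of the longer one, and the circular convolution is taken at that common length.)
Circular convolution (zero-padding the shorter input) has length max(m, n) = max(39, 60) = 60

60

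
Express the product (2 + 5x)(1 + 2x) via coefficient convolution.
Ascending coefficients: a = [2, 5], b = [1, 2]. c[0] = 2×1 = 2; c[1] = 2×2 + 5×1 = 9; c[2] = 5×2 = 10. Result coefficients: [2, 9, 10] → 2 + 9x + 10x^2

2 + 9x + 10x^2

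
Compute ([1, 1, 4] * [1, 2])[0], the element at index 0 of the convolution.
Use y[k] = Σ_i a[i]·b[k-i] at k=0. y[0] = 1×1 = 1

1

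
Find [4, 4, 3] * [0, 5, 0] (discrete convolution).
y[0] = 4×0 = 0; y[1] = 4×5 + 4×0 = 20; y[2] = 4×0 + 4×5 + 3×0 = 20; y[3] = 4×0 + 3×5 = 15; y[4] = 3×0 = 0

[0, 20, 20, 15, 0]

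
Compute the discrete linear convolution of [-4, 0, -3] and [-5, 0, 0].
y[0] = -4×-5 = 20; y[1] = -4×0 + 0×-5 = 0; y[2] = -4×0 + 0×0 + -3×-5 = 15; y[3] = 0×0 + -3×0 = 0; y[4] = -3×0 = 0

[20, 0, 15, 0, 0]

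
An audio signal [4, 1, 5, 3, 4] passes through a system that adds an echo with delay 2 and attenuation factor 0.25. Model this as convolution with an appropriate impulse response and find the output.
Direct-path + delayed-attenuated-path model → impulse response h = [1, 0, 0.25] (1 at lag 0, 0.25 at lag 2). Output y[n] = x[n] + 0.25·x[n - 2] (with x[n] = 0 outside 0..4): y[0] = 4 + 0.25×0 = 4; y[1] = 1 + 0.25×0 = 1; y[2] = 5 + 0.25×4 = 6.0; y[3] = 3 + 0.25×1 = 3.25; y[4] = 4 + 0.25×5 = 5.25; y[5] = 0 + 0.25×3 = 0.75; y[6] = 0 + 0.25×4 = 1.0. So y = [4, 1, 6.0, 3.25, 5.25, 0.75, 1.0]

[4, 1, 6.0, 3.25, 5.25, 0.75, 1.0]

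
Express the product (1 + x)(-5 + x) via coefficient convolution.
Ascending coefficients: a = [1, 1], b = [-5, 1]. c[0] = 1×-5 = -5; c[1] = 1×1 + 1×-5 = -4; c[2] = 1×1 = 1. Result coefficients: [-5, -4, 1] → -5 - 4x + x^2

-5 - 4x + x^2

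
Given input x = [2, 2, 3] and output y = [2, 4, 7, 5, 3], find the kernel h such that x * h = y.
Output length 5 = len(x) + len(h) - 1 ⇒ len(h) = 3. Solve h forward using h[k] = (y[k] - Σ_{i≥1} x[i]·h[k-i]) / x[0]: h[0] = y[0] / x[0] = 2 / 2 = 1; h[1] = (y[1] - 2×1) / x[0] = (4 - 2×1) / 2 = 1; h[2] = (y[2] - 2×1 - 3×1) / x[0] = (7 - 2×1 - 3×1) / 2 = 1. So h = [1, 1, 1]. Forward-check [2, 2, 3] * [1, 1, 1]: y[0] = 2×1 = 2; y[1] = 2×1 + 2×1 = 4; y[2] = 2×1 + 2×1 + 3×1 = 7; y[3] = 2×1 + 3×1 = 5; y[4] = 3×1 = 3 → [2, 4, 7, 5, 3] ✓

[1, 1, 1]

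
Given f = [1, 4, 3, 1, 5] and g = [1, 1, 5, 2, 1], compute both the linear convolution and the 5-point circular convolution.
Linear: y_lin[0] = 1×1 = 1; y_lin[1] = 1×1 + 4×1 = 5; y_lin[2] = 1×5 + 4×1 + 3×1 = 12; y_lin[3] = 1×2 + 4×5 + 3×1 + 1×1 = 26; y_lin[4] = 1×1 + 4×2 + 3×5 + 1×1 + 5×1 = 30; y_lin[5] = 4×1 + 3×2 + 1×5 + 5×1 = 20; y_lin[6] = 3×1 + 1×2 + 5×5 = 30; y_lin[7] = 1×1 + 5×2 = 11; y_lin[8] = 5×1 = 5 → [1, 5, 12, 26, 30, 20, 30, 11, 5]. Circular (length 5): y[0] = 1×1 + 4×1 + 3×2 + 1×5 + 5×1 = 21; y[1] = 1×1 + 4×1 + 3×1 + 1×2 + 5×5 = 35; y[2] = 1×5 + 4×1 + 3×1 + 1×1 + 5×2 = 23; y[3] = 1×2 + 4×5 + 3×1 + 1×1 + 5×1 = 31; y[4] = 1×1 + 4×2 + 3×5 + 1×1 + 5×1 = 30 → [21, 35, 23, 31, 30]

Linear: [1, 5, 12, 26, 30, 20, 30, 11, 5], Circular: [21, 35, 23, 31, 30]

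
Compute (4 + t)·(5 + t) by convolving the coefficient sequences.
Ascending coefficients: a = [4, 1], b = [5, 1]. c[0] = 4×5 = 20; c[1] = 4×1 + 1×5 = 9; c[2] = 1×1 = 1. Result coefficients: [20, 9, 1] → 20 + 9t + t^2

20 + 9t + t^2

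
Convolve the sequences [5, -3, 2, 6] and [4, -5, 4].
y[0] = 5×4 = 20; y[1] = 5×-5 + -3×4 = -37; y[2] = 5×4 + -3×-5 + 2×4 = 43; y[3] = -3×4 + 2×-5 + 6×4 = 2; y[4] = 2×4 + 6×-5 = -22; y[5] = 6×4 = 24

[20, -37, 43, 2, -22, 24]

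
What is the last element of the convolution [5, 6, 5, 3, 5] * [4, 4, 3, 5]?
Use y[k] = Σ_i a[i]·b[k-i] at k=7. y[7] = 5×5 = 25

25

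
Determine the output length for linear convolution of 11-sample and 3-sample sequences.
Linear/full convolution length: m + n - 1 = 11 + 3 - 1 = 13

13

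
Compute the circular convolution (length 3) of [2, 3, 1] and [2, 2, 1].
Use y[k] = Σ_j u[j]·v[(k-j) mod 3]. y[0] = 2×2 + 3×1 + 1×2 = 9; y[1] = 2×2 + 3×2 + 1×1 = 11; y[2] = 2×1 + 3×2 + 1×2 = 10. Result: [9, 11, 10]

[9, 11, 10]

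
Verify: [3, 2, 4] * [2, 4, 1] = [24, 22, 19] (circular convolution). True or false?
Recompute circular convolution of [3, 2, 4] and [2, 4, 1]: y[0] = 3×2 + 2×1 + 4×4 = 24; y[1] = 3×4 + 2×2 + 4×1 = 20; y[2] = 3×1 + 2×4 + 4×2 = 19 → [24, 20, 19]. Compare to given [24, 22, 19]: they differ at index 1: given 22, correct 20, so answer: No

No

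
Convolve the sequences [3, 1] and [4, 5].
y[0] = 3×4 = 12; y[1] = 3×5 + 1×4 = 19; y[2] = 1×5 = 5

[12, 19, 5]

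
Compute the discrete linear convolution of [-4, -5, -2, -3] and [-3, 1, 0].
y[0] = -4×-3 = 12; y[1] = -4×1 + -5×-3 = 11; y[2] = -4×0 + -5×1 + -2×-3 = 1; y[3] = -5×0 + -2×1 + -3×-3 = 7; y[4] = -2×0 + -3×1 = -3; y[5] = -3×0 = 0

[12, 11, 1, 7, -3, 0]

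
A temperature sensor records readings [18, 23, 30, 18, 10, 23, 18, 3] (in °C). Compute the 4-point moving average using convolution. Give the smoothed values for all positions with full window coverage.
4-point moving average kernel = [1, 1, 1, 1]. Apply in 'valid' mode (full window coverage): avg[0] = (18 + 23 + 30 + 18) / 4 = 22.25; avg[1] = (23 + 30 + 18 + 10) / 4 = 20.25; avg[2] = (30 + 18 + 10 + 23) / 4 = 20.25; avg[3] = (18 + 10 + 23 + 18) / 4 = 17.25; avg[4] = (10 + 23 + 18 + 3) / 4 = 13.5. Smoothed values: [22.25, 20.25, 20.25, 17.25, 13.5]

[22.25, 20.25, 20.25, 17.25, 13.5]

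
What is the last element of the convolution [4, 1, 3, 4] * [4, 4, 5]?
Use y[k] = Σ_i a[i]·b[k-i] at k=5. y[5] = 4×5 = 20

20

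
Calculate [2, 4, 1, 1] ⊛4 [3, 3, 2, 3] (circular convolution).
Use y[k] = Σ_j x[j]·h[(k-j) mod 4]. y[0] = 2×3 + 4×3 + 1×2 + 1×3 = 23; y[1] = 2×3 + 4×3 + 1×3 + 1×2 = 23; y[2] = 2×2 + 4×3 + 1×3 + 1×3 = 22; y[3] = 2×3 + 4×2 + 1×3 + 1×3 = 20. Result: [23, 23, 22, 20]

[23, 23, 22, 20]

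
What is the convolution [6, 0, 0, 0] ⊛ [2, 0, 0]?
y[0] = 6×2 = 12; y[1] = 6×0 + 0×2 = 0; y[2] = 6×0 + 0×0 + 0×2 = 0; y[3] = 0×0 + 0×0 + 0×2 = 0; y[4] = 0×0 + 0×0 = 0; y[5] = 0×0 = 0

[12, 0, 0, 0, 0, 0]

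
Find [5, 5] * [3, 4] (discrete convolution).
y[0] = 5×3 = 15; y[1] = 5×4 + 5×3 = 35; y[2] = 5×4 = 20

[15, 35, 20]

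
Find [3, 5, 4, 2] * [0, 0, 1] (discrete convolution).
y[0] = 3×0 = 0; y[1] = 3×0 + 5×0 = 0; y[2] = 3×1 + 5×0 + 4×0 = 3; y[3] = 5×1 + 4×0 + 2×0 = 5; y[4] = 4×1 + 2×0 = 4; y[5] = 2×1 = 2

[0, 0, 3, 5, 4, 2]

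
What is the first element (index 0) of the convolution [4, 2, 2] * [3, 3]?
Use y[k] = Σ_i a[i]·b[k-i] at k=0. y[0] = 4×3 = 12

12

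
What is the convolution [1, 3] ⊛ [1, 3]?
y[0] = 1×1 = 1; y[1] = 1×3 + 3×1 = 6; y[2] = 3×3 = 9

[1, 6, 9]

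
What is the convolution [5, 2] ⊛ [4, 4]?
y[0] = 5×4 = 20; y[1] = 5×4 + 2×4 = 28; y[2] = 2×4 = 8

[20, 28, 8]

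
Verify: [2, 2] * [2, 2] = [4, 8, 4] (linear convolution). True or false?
Recompute linear convolution of [2, 2] and [2, 2]: y[0] = 2×2 = 4; y[1] = 2×2 + 2×2 = 8; y[2] = 2×2 = 4 → [4, 8, 4]. Given [4, 8, 4] matches, so answer: Yes

Yes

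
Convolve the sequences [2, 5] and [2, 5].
y[0] = 2×2 = 4; y[1] = 2×5 + 5×2 = 20; y[2] = 5×5 = 25

[4, 20, 25]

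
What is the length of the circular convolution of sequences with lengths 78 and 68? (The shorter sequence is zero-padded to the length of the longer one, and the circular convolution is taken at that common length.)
Circular convolution (zero-padding the shorter input) has length max(m, n) = max(78, 68) = 78

78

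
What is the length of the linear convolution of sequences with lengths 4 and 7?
Linear/full convolution length: m + n - 1 = 4 + 7 - 1 = 10

10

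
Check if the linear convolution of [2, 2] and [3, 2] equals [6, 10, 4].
Recompute linear convolution of [2, 2] and [3, 2]: y[0] = 2×3 = 6; y[1] = 2×2 + 2×3 = 10; y[2] = 2×2 = 4 → [6, 10, 4]. Given [6, 10, 4] matches, so answer: Yes

Yes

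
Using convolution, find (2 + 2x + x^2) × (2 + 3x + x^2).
Ascending coefficients: a = [2, 2, 1], b = [2, 3, 1]. c[0] = 2×2 = 4; c[1] = 2×3 + 2×2 = 10; c[2] = 2×1 + 2×3 + 1×2 = 10; c[3] = 2×1 + 1×3 = 5; c[4] = 1×1 = 1. Result coefficients: [4, 10, 10, 5, 1] → 4 + 10x + 10x^2 + 5x^3 + x^4

4 + 10x + 10x^2 + 5x^3 + x^4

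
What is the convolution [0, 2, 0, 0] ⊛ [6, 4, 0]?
y[0] = 0×6 = 0; y[1] = 0×4 + 2×6 = 12; y[2] = 0×0 + 2×4 + 0×6 = 8; y[3] = 2×0 + 0×4 + 0×6 = 0; y[4] = 0×0 + 0×4 = 0; y[5] = 0×0 = 0

[0, 12, 8, 0, 0, 0]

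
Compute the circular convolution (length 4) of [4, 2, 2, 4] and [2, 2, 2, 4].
Use y[k] = Σ_j f[j]·g[(k-j) mod 4]. y[0] = 4×2 + 2×4 + 2×2 + 4×2 = 28; y[1] = 4×2 + 2×2 + 2×4 + 4×2 = 28; y[2] = 4×2 + 2×2 + 2×2 + 4×4 = 32; y[3] = 4×4 + 2×2 + 2×2 + 4×2 = 32. Result: [28, 28, 32, 32]

[28, 28, 32, 32]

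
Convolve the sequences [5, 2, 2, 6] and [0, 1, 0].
y[0] = 5×0 = 0; y[1] = 5×1 + 2×0 = 5; y[2] = 5×0 + 2×1 + 2×0 = 2; y[3] = 2×0 + 2×1 + 6×0 = 2; y[4] = 2×0 + 6×1 = 6; y[5] = 6×0 = 0

[0, 5, 2, 2, 6, 0]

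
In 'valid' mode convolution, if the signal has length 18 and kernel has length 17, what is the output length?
'Valid' mode counts only positions where the kernel fully overlaps the signal: m - n + 1 = 18 - 17 + 1 = 2

2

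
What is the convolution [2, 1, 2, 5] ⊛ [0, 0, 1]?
y[0] = 2×0 = 0; y[1] = 2×0 + 1×0 = 0; y[2] = 2×1 + 1×0 + 2×0 = 2; y[3] = 1×1 + 2×0 + 5×0 = 1; y[4] = 2×1 + 5×0 = 2; y[5] = 5×1 = 5

[0, 0, 2, 1, 2, 5]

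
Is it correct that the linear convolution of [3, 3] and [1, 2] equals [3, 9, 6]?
Recompute linear convolution of [3, 3] and [1, 2]: y[0] = 3×1 = 3; y[1] = 3×2 + 3×1 = 9; y[2] = 3×2 = 6 → [3, 9, 6]. Given [3, 9, 6] matches, so answer: Yes

Yes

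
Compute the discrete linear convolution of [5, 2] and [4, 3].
y[0] = 5×4 = 20; y[1] = 5×3 + 2×4 = 23; y[2] = 2×3 = 6

[20, 23, 6]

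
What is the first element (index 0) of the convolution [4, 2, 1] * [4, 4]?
Use y[k] = Σ_i a[i]·b[k-i] at k=0. y[0] = 4×4 = 16

16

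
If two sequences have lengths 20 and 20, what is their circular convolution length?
Circular convolution (zero-padding the shorter input) has length max(m, n) = max(20, 20) = 20

20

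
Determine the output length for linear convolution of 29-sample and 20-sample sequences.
Linear/full convolution length: m + n - 1 = 29 + 20 - 1 = 48

48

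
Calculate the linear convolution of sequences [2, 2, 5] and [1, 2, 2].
y[0] = 2×1 = 2; y[1] = 2×2 + 2×1 = 6; y[2] = 2×2 + 2×2 + 5×1 = 13; y[3] = 2×2 + 5×2 = 14; y[4] = 5×2 = 10

[2, 6, 13, 14, 10]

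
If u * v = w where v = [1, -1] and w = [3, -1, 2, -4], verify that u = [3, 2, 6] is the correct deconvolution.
Forward-compute [3, 2, 6] * [1, -1]: w[0] = 3×1 = 3; w[1] = 3×-1 + 2×1 = -1; w[2] = 2×-1 + 6×1 = 4; w[3] = 6×-1 = -6 → [3, -1, 4, -6]. Does not match given w = [3, -1, 2, -4].

Not verified. [3, 2, 6] * [1, -1] = [3, -1, 4, -6], which differs from [3, -1, 2, -4] at index 2.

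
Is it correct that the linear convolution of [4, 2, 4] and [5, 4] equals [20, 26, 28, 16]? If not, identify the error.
Recompute linear convolution of [4, 2, 4] and [5, 4]: y[0] = 4×5 = 20; y[1] = 4×4 + 2×5 = 26; y[2] = 2×4 + 4×5 = 28; y[3] = 4×4 = 16 → [20, 26, 28, 16]. Given [20, 26, 28, 16] matches, so answer: Yes

Yes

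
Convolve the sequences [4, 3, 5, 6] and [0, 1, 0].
y[0] = 4×0 = 0; y[1] = 4×1 + 3×0 = 4; y[2] = 4×0 + 3×1 + 5×0 = 3; y[3] = 3×0 + 5×1 + 6×0 = 5; y[4] = 5×0 + 6×1 = 6; y[5] = 6×0 = 0

[0, 4, 3, 5, 6, 0]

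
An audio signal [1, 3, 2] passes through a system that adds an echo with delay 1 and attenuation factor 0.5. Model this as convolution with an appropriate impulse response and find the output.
Direct-path + delayed-attenuated-path model → impulse response h = [1, 0.5] (1 at lag 0, 0.5 at lag 1). Output y[n] = x[n] + 0.5·x[n - 1] (with x[n] = 0 outside 0..2): y[0] = 1 + 0.5×0 = 1; y[1] = 3 + 0.5×1 = 3.5; y[2] = 2 + 0.5×3 = 3.5; y[3] = 0 + 0.5×2 = 1.0. So y = [1, 3.5, 3.5, 1.0]

[1, 3.5, 3.5, 1.0]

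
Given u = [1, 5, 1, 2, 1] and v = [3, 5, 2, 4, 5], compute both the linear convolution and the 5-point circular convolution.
Linear: y_lin[0] = 1×3 = 3; y_lin[1] = 1×5 + 5×3 = 20; y_lin[2] = 1×2 + 5×5 + 1×3 = 30; y_lin[3] = 1×4 + 5×2 + 1×5 + 2×3 = 25; y_lin[4] = 1×5 + 5×4 + 1×2 + 2×5 + 1×3 = 40; y_lin[5] = 5×5 + 1×4 + 2×2 + 1×5 = 38; y_lin[6] = 1×5 + 2×4 + 1×2 = 15; y_lin[7] = 2×5 + 1×4 = 14; y_lin[8] = 1×5 = 5 → [3, 20, 30, 25, 40, 38, 15, 14, 5]. Circular (length 5): y[0] = 1×3 + 5×5 + 1×4 + 2×2 + 1×5 = 41; y[1] = 1×5 + 5×3 + 1×5 + 2×4 + 1×2 = 35; y[2] = 1×2 + 5×5 + 1×3 + 2×5 + 1×4 = 44; y[3] = 1×4 + 5×2 + 1×5 + 2×3 + 1×5 = 30; y[4] = 1×5 + 5×4 + 1×2 + 2×5 + 1×3 = 40 → [41, 35, 44, 30, 40]

Linear: [3, 20, 30, 25, 40, 38, 15, 14, 5], Circular: [41, 35, 44, 30, 40]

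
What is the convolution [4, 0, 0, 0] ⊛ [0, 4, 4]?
y[0] = 4×0 = 0; y[1] = 4×4 + 0×0 = 16; y[2] = 4×4 + 0×4 + 0×0 = 16; y[3] = 0×4 + 0×4 + 0×0 = 0; y[4] = 0×4 + 0×4 = 0; y[5] = 0×4 = 0

[0, 16, 16, 0, 0, 0]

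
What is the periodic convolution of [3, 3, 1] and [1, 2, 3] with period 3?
Use y[k] = Σ_j s[j]·t[(k-j) mod 3]. y[0] = 3×1 + 3×3 + 1×2 = 14; y[1] = 3×2 + 3×1 + 1×3 = 12; y[2] = 3×3 + 3×2 + 1×1 = 16. Result: [14, 12, 16]

[14, 12, 16]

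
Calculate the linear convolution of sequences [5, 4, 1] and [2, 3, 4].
y[0] = 5×2 = 10; y[1] = 5×3 + 4×2 = 23; y[2] = 5×4 + 4×3 + 1×2 = 34; y[3] = 4×4 + 1×3 = 19; y[4] = 1×4 = 4

[10, 23, 34, 19, 4]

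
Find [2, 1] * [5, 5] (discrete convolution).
y[0] = 2×5 = 10; y[1] = 2×5 + 1×5 = 15; y[2] = 1×5 = 5

[10, 15, 5]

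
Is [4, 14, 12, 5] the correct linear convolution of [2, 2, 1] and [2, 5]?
Recompute linear convolution of [2, 2, 1] and [2, 5]: y[0] = 2×2 = 4; y[1] = 2×5 + 2×2 = 14; y[2] = 2×5 + 1×2 = 12; y[3] = 1×5 = 5 → [4, 14, 12, 5]. Given [4, 14, 12, 5] matches, so answer: Yes

Yes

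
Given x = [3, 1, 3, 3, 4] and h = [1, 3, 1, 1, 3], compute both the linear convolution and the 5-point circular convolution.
Linear: y_lin[0] = 3×1 = 3; y_lin[1] = 3×3 + 1×1 = 10; y_lin[2] = 3×1 + 1×3 + 3×1 = 9; y_lin[3] = 3×1 + 1×1 + 3×3 + 3×1 = 16; y_lin[4] = 3×3 + 1×1 + 3×1 + 3×3 + 4×1 = 26; y_lin[5] = 1×3 + 3×1 + 3×1 + 4×3 = 21; y_lin[6] = 3×3 + 3×1 + 4×1 = 16; y_lin[7] = 3×3 + 4×1 = 13; y_lin[8] = 4×3 = 12 → [3, 10, 9, 16, 26, 21, 16, 13, 12]. Circular (length 5): y[0] = 3×1 + 1×3 + 3×1 + 3×1 + 4×3 = 24; y[1] = 3×3 + 1×1 + 3×3 + 3×1 + 4×1 = 26; y[2] = 3×1 + 1×3 + 3×1 + 3×3 + 4×1 = 22; y[3] = 3×1 + 1×1 + 3×3 + 3×1 + 4×3 = 28; y[4] = 3×3 + 1×1 + 3×1 + 3×3 + 4×1 = 26 → [24, 26, 22, 28, 26]

Linear: [3, 10, 9, 16, 26, 21, 16, 13, 12], Circular: [24, 26, 22, 28, 26]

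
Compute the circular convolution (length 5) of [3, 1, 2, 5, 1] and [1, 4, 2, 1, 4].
Use y[k] = Σ_j f[j]·g[(k-j) mod 5]. y[0] = 3×1 + 1×4 + 2×1 + 5×2 + 1×4 = 23; y[1] = 3×4 + 1×1 + 2×4 + 5×1 + 1×2 = 28; y[2] = 3×2 + 1×4 + 2×1 + 5×4 + 1×1 = 33; y[3] = 3×1 + 1×2 + 2×4 + 5×1 + 1×4 = 22; y[4] = 3×4 + 1×1 + 2×2 + 5×4 + 1×1 = 38. Result: [23, 28, 33, 22, 38]

[23, 28, 33, 22, 38]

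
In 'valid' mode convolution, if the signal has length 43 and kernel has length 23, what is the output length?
'Valid' mode counts only positions where the kernel fully overlaps the signal: m - n + 1 = 43 - 23 + 1 = 21

21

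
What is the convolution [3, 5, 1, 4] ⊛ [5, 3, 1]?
y[0] = 3×5 = 15; y[1] = 3×3 + 5×5 = 34; y[2] = 3×1 + 5×3 + 1×5 = 23; y[3] = 5×1 + 1×3 + 4×5 = 28; y[4] = 1×1 + 4×3 = 13; y[5] = 4×1 = 4

[15, 34, 23, 28, 13, 4]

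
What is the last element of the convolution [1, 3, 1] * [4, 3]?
Use y[k] = Σ_i a[i]·b[k-i] at k=3. y[3] = 1×3 = 3

3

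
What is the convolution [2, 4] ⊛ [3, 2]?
y[0] = 2×3 = 6; y[1] = 2×2 + 4×3 = 16; y[2] = 4×2 = 8

[6, 16, 8]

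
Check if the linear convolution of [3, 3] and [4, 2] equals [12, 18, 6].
Recompute linear convolution of [3, 3] and [4, 2]: y[0] = 3×4 = 12; y[1] = 3×2 + 3×4 = 18; y[2] = 3×2 = 6 → [12, 18, 6]. Given [12, 18, 6] matches, so answer: Yes

Yes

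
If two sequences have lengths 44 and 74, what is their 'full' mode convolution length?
Linear/full convolution length: m + n - 1 = 44 + 74 - 1 = 117

117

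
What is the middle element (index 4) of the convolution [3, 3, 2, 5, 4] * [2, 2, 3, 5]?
Use y[k] = Σ_i a[i]·b[k-i] at k=4. y[4] = 3×5 + 2×3 + 5×2 + 4×2 = 39

39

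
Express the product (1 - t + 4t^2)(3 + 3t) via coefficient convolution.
Ascending coefficients: a = [1, -1, 4], b = [3, 3]. c[0] = 1×3 = 3; c[1] = 1×3 + -1×3 = 0; c[2] = -1×3 + 4×3 = 9; c[3] = 4×3 = 12. Result coefficients: [3, 0, 9, 12] → 3 + 9t^2 + 12t^3

3 + 9t^2 + 12t^3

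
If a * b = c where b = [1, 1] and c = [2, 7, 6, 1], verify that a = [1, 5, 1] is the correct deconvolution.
Forward-compute [1, 5, 1] * [1, 1]: c[0] = 1×1 = 1; c[1] = 1×1 + 5×1 = 6; c[2] = 5×1 + 1×1 = 6; c[3] = 1×1 = 1 → [1, 6, 6, 1]. Does not match given c = [2, 7, 6, 1].

Not verified. [1, 5, 1] * [1, 1] = [1, 6, 6, 1], which differs from [2, 7, 6, 1] at index 0.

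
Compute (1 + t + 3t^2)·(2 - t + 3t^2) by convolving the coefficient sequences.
Ascending coefficients: a = [1, 1, 3], b = [2, -1, 3]. c[0] = 1×2 = 2; c[1] = 1×-1 + 1×2 = 1; c[2] = 1×3 + 1×-1 + 3×2 = 8; c[3] = 1×3 + 3×-1 = 0; c[4] = 3×3 = 9. Result coefficients: [2, 1, 8, 0, 9] → 2 + t + 8t^2 + 9t^4

2 + t + 8t^2 + 9t^4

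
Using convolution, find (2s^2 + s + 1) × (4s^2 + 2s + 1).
Ascending coefficients: a = [1, 1, 2], b = [1, 2, 4]. c[0] = 1×1 = 1; c[1] = 1×2 + 1×1 = 3; c[2] = 1×4 + 1×2 + 2×1 = 8; c[3] = 1×4 + 2×2 = 8; c[4] = 2×4 = 8. Result coefficients: [1, 3, 8, 8, 8] → 8s^4 + 8s^3 + 8s^2 + 3s + 1

8s^4 + 8s^3 + 8s^2 + 3s + 1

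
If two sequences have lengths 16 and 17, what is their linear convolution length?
Linear/full convolution length: m + n - 1 = 16 + 17 - 1 = 32

32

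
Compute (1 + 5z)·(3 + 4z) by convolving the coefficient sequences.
Ascending coefficients: a = [1, 5], b = [3, 4]. c[0] = 1×3 = 3; c[1] = 1×4 + 5×3 = 19; c[2] = 5×4 = 20. Result coefficients: [3, 19, 20] → 3 + 19z + 20z^2

3 + 19z + 20z^2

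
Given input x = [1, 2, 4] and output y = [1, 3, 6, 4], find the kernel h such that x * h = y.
Output length 4 = len(x) + len(h) - 1 ⇒ len(h) = 2. Solve h forward using h[k] = (y[k] - Σ_{i≥1} x[i]·h[k-i]) / x[0]: h[0] = y[0] / x[0] = 1 / 1 = 1; h[1] = (y[1] - 2×1) / x[0] = (3 - 2×1) / 1 = 1. So h = [1, 1]. Forward-check [1, 2, 4] * [1, 1]: y[0] = 1×1 = 1; y[1] = 1×1 + 2×1 = 3; y[2] = 2×1 + 4×1 = 6; y[3] = 4×1 = 4 → [1, 3, 6, 4] ✓

[1, 1]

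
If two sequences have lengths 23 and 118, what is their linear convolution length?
Linear/full convolution length: m + n - 1 = 23 + 118 - 1 = 140

140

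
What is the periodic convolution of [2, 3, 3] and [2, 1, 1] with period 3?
Use y[k] = Σ_j f[j]·g[(k-j) mod 3]. y[0] = 2×2 + 3×1 + 3×1 = 10; y[1] = 2×1 + 3×2 + 3×1 = 11; y[2] = 2×1 + 3×1 + 3×2 = 11. Result: [10, 11, 11]

[10, 11, 11]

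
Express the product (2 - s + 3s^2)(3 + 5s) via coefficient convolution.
Ascending coefficients: a = [2, -1, 3], b = [3, 5]. c[0] = 2×3 = 6; c[1] = 2×5 + -1×3 = 7; c[2] = -1×5 + 3×3 = 4; c[3] = 3×5 = 15. Result coefficients: [6, 7, 4, 15] → 6 + 7s + 4s^2 + 15s^3

6 + 7s + 4s^2 + 15s^3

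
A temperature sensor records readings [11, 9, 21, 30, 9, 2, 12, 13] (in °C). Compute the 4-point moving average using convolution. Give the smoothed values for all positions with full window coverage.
4-point moving average kernel = [1, 1, 1, 1]. Apply in 'valid' mode (full window coverage): avg[0] = (11 + 9 + 21 + 30) / 4 = 17.75; avg[1] = (9 + 21 + 30 + 9) / 4 = 17.25; avg[2] = (21 + 30 + 9 + 2) / 4 = 15.5; avg[3] = (30 + 9 + 2 + 12) / 4 = 13.25; avg[4] = (9 + 2 + 12 + 13) / 4 = 9.0. Smoothed values: [17.75, 17.25, 15.5, 13.25, 9.0]

[17.75, 17.25, 15.5, 13.25, 9.0]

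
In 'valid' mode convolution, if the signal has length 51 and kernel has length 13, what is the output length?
'Valid' mode counts only positions where the kernel fully overlaps the signal: m - n + 1 = 51 - 13 + 1 = 39

39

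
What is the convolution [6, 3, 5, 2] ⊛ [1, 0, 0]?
y[0] = 6×1 = 6; y[1] = 6×0 + 3×1 = 3; y[2] = 6×0 + 3×0 + 5×1 = 5; y[3] = 3×0 + 5×0 + 2×1 = 2; y[4] = 5×0 + 2×0 = 0; y[5] = 2×0 = 0

[6, 3, 5, 2, 0, 0]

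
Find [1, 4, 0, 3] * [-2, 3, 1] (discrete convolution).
y[0] = 1×-2 = -2; y[1] = 1×3 + 4×-2 = -5; y[2] = 1×1 + 4×3 + 0×-2 = 13; y[3] = 4×1 + 0×3 + 3×-2 = -2; y[4] = 0×1 + 3×3 = 9; y[5] = 3×1 = 3

[-2, -5, 13, -2, 9, 3]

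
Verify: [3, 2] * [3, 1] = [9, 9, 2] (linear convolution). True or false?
Recompute linear convolution of [3, 2] and [3, 1]: y[0] = 3×3 = 9; y[1] = 3×1 + 2×3 = 9; y[2] = 2×1 = 2 → [9, 9, 2]. Given [9, 9, 2] matches, so answer: Yes

Yes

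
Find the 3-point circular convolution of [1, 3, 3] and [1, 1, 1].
Use y[k] = Σ_j u[j]·v[(k-j) mod 3]. y[0] = 1×1 + 3×1 + 3×1 = 7; y[1] = 1×1 + 3×1 + 3×1 = 7; y[2] = 1×1 + 3×1 + 3×1 = 7. Result: [7, 7, 7]

[7, 7, 7]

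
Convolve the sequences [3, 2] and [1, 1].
y[0] = 3×1 = 3; y[1] = 3×1 + 2×1 = 5; y[2] = 2×1 = 2

[3, 5, 2]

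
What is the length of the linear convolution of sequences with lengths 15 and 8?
Linear/full convolution length: m + n - 1 = 15 + 8 - 1 = 22

22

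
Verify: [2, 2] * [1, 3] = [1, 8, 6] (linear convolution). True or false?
Recompute linear convolution of [2, 2] and [1, 3]: y[0] = 2×1 = 2; y[1] = 2×3 + 2×1 = 8; y[2] = 2×3 = 6 → [2, 8, 6]. Compare to given [1, 8, 6]: they differ at index 0: given 1, correct 2, so answer: No

No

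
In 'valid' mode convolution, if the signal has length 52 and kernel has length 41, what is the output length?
'Valid' mode counts only positions where the kernel fully overlaps the signal: m - n + 1 = 52 - 41 + 1 = 12

12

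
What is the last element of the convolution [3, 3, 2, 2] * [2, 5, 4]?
Use y[k] = Σ_i a[i]·b[k-i] at k=5. y[5] = 2×4 = 8

8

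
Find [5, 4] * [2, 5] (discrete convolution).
y[0] = 5×2 = 10; y[1] = 5×5 + 4×2 = 33; y[2] = 4×5 = 20

[10, 33, 20]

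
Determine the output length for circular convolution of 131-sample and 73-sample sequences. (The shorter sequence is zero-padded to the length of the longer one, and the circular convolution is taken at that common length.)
Circular convolution (zero-padding the shorter input) has length max(m, n) = max(131, 73) = 131

131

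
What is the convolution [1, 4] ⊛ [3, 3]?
y[0] = 1×3 = 3; y[1] = 1×3 + 4×3 = 15; y[2] = 4×3 = 12

[3, 15, 12]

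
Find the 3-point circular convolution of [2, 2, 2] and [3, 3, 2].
Use y[k] = Σ_j u[j]·v[(k-j) mod 3]. y[0] = 2×3 + 2×2 + 2×3 = 16; y[1] = 2×3 + 2×3 + 2×2 = 16; y[2] = 2×2 + 2×3 + 2×3 = 16. Result: [16, 16, 16]

[16, 16, 16]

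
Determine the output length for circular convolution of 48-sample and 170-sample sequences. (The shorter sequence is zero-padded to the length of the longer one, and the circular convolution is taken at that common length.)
Circular convolution (zero-padding the shorter input) has length max(m, n) = max(48, 170) = 170

170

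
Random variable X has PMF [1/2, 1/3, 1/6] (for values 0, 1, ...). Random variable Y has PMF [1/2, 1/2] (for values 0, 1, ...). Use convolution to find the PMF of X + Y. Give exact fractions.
P(X+Y=k) = Σ_i P(X=i)·P(Y=k-i) — a convolution of [1/2, 1/3, 1/6] and [1/2, 1/2]. P(X+Y=0) = (1/2)×(1/2) = 1/4; P(X+Y=1) = (1/2)×(1/2) + (1/3)×(1/2) = 1/4 + 1/6 = 5/12; P(X+Y=2) = (1/3)×(1/2) + (1/6)×(1/2) = 1/6 + 1/12 = 1/4; P(X+Y=3) = (1/6)×(1/2) = 1/12. PMF: [1/4, 5/12, 1/4, 1/12] (sums to 1 ✓)

[1/4, 5/12, 1/4, 1/12]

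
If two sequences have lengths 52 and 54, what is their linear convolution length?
Linear/full convolution length: m + n - 1 = 52 + 54 - 1 = 105

105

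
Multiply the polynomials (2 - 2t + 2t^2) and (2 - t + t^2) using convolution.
Ascending coefficients: a = [2, -2, 2], b = [2, -1, 1]. c[0] = 2×2 = 4; c[1] = 2×-1 + -2×2 = -6; c[2] = 2×1 + -2×-1 + 2×2 = 8; c[3] = -2×1 + 2×-1 = -4; c[4] = 2×1 = 2. Result coefficients: [4, -6, 8, -4, 2] → 4 - 6t + 8t^2 - 4t^3 + 2t^4

4 - 6t + 8t^2 - 4t^3 + 2t^4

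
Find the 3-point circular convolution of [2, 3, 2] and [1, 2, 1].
Use y[k] = Σ_j x[j]·h[(k-j) mod 3]. y[0] = 2×1 + 3×1 + 2×2 = 9; y[1] = 2×2 + 3×1 + 2×1 = 9; y[2] = 2×1 + 3×2 + 2×1 = 10. Result: [9, 9, 10]

[9, 9, 10]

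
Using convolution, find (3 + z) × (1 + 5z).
Ascending coefficients: a = [3, 1], b = [1, 5]. c[0] = 3×1 = 3; c[1] = 3×5 + 1×1 = 16; c[2] = 1×5 = 5. Result coefficients: [3, 16, 5] → 3 + 16z + 5z^2

3 + 16z + 5z^2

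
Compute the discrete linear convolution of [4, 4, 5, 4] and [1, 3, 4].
y[0] = 4×1 = 4; y[1] = 4×3 + 4×1 = 16; y[2] = 4×4 + 4×3 + 5×1 = 33; y[3] = 4×4 + 5×3 + 4×1 = 35; y[4] = 5×4 + 4×3 = 32; y[5] = 4×4 = 16

[4, 16, 33, 35, 32, 16]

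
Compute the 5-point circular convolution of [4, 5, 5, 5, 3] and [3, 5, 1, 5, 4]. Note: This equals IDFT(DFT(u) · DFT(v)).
Either evaluate y[k] = Σ_j u[j]·v[(k-j) mod 5] directly, or use IDFT(DFT(u) · DFT(v)). y[0] = 4×3 + 5×4 + 5×5 + 5×1 + 3×5 = 77; y[1] = 4×5 + 5×3 + 5×4 + 5×5 + 3×1 = 83; y[2] = 4×1 + 5×5 + 5×3 + 5×4 + 3×5 = 79; y[3] = 4×5 + 5×1 + 5×5 + 5×3 + 3×4 = 77; y[4] = 4×4 + 5×5 + 5×1 + 5×5 + 3×3 = 80. Result: [77, 83, 79, 77, 80]

[77, 83, 79, 77, 80]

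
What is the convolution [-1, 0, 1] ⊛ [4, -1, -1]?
y[0] = -1×4 = -4; y[1] = -1×-1 + 0×4 = 1; y[2] = -1×-1 + 0×-1 + 1×4 = 5; y[3] = 0×-1 + 1×-1 = -1; y[4] = 1×-1 = -1

[-4, 1, 5, -1, -1]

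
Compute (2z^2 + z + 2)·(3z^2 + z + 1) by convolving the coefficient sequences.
Ascending coefficients: a = [2, 1, 2], b = [1, 1, 3]. c[0] = 2×1 = 2; c[1] = 2×1 + 1×1 = 3; c[2] = 2×3 + 1×1 + 2×1 = 9; c[3] = 1×3 + 2×1 = 5; c[4] = 2×3 = 6. Result coefficients: [2, 3, 9, 5, 6] → 6z^4 + 5z^3 + 9z^2 + 3z + 2

6z^4 + 5z^3 + 9z^2 + 3z + 2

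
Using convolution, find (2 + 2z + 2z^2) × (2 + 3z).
Ascending coefficients: a = [2, 2, 2], b = [2, 3]. c[0] = 2×2 = 4; c[1] = 2×3 + 2×2 = 10; c[2] = 2×3 + 2×2 = 10; c[3] = 2×3 = 6. Result coefficients: [4, 10, 10, 6] → 4 + 10z + 10z^2 + 6z^3

4 + 10z + 10z^2 + 6z^3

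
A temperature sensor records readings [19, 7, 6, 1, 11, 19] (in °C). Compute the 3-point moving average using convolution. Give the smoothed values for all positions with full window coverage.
3-point moving average kernel = [1, 1, 1]. Apply in 'valid' mode (full window coverage): avg[0] = (19 + 7 + 6) / 3 = 10.67; avg[1] = (7 + 6 + 1) / 3 = 4.67; avg[2] = (6 + 1 + 11) / 3 = 6.0; avg[3] = (1 + 11 + 19) / 3 = 10.33. Smoothed values: [10.67, 4.67, 6.0, 10.33]

[10.67, 4.67, 6.0, 10.33]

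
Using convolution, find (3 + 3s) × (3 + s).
Ascending coefficients: a = [3, 3], b = [3, 1]. c[0] = 3×3 = 9; c[1] = 3×1 + 3×3 = 12; c[2] = 3×1 = 3. Result coefficients: [9, 12, 3] → 9 + 12s + 3s^2

9 + 12s + 3s^2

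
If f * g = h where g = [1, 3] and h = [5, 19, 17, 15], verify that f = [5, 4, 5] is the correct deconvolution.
Forward-compute [5, 4, 5] * [1, 3]: h[0] = 5×1 = 5; h[1] = 5×3 + 4×1 = 19; h[2] = 4×3 + 5×1 = 17; h[3] = 5×3 = 15 → [5, 19, 17, 15]. Matches given h = [5, 19, 17, 15], so verified.

Verified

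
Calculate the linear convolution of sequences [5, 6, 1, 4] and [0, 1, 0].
y[0] = 5×0 = 0; y[1] = 5×1 + 6×0 = 5; y[2] = 5×0 + 6×1 + 1×0 = 6; y[3] = 6×0 + 1×1 + 4×0 = 1; y[4] = 1×0 + 4×1 = 4; y[5] = 4×0 = 0

[0, 5, 6, 1, 4, 0]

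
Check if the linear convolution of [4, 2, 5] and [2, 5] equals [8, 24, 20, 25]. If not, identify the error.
Recompute linear convolution of [4, 2, 5] and [2, 5]: y[0] = 4×2 = 8; y[1] = 4×5 + 2×2 = 24; y[2] = 2×5 + 5×2 = 20; y[3] = 5×5 = 25 → [8, 24, 20, 25]. Given [8, 24, 20, 25] matches, so answer: Yes

Yes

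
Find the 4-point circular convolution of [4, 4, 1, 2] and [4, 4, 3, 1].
Use y[k] = Σ_j a[j]·b[(k-j) mod 4]. y[0] = 4×4 + 4×1 + 1×3 + 2×4 = 31; y[1] = 4×4 + 4×4 + 1×1 + 2×3 = 39; y[2] = 4×3 + 4×4 + 1×4 + 2×1 = 34; y[3] = 4×1 + 4×3 + 1×4 + 2×4 = 28. Result: [31, 39, 34, 28]

[31, 39, 34, 28]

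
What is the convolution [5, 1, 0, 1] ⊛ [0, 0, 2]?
y[0] = 5×0 = 0; y[1] = 5×0 + 1×0 = 0; y[2] = 5×2 + 1×0 + 0×0 = 10; y[3] = 1×2 + 0×0 + 1×0 = 2; y[4] = 0×2 + 1×0 = 0; y[5] = 1×2 = 2

[0, 0, 10, 2, 0, 2]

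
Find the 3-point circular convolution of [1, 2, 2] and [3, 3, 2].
Use y[k] = Σ_j u[j]·v[(k-j) mod 3]. y[0] = 1×3 + 2×2 + 2×3 = 13; y[1] = 1×3 + 2×3 + 2×2 = 13; y[2] = 1×2 + 2×3 + 2×3 = 14. Result: [13, 13, 14]

[13, 13, 14]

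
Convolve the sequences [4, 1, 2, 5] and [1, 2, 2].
y[0] = 4×1 = 4; y[1] = 4×2 + 1×1 = 9; y[2] = 4×2 + 1×2 + 2×1 = 12; y[3] = 1×2 + 2×2 + 5×1 = 11; y[4] = 2×2 + 5×2 = 14; y[5] = 5×2 = 10

[4, 9, 12, 11, 14, 10]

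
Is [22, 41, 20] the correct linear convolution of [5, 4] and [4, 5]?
Recompute linear convolution of [5, 4] and [4, 5]: y[0] = 5×4 = 20; y[1] = 5×5 + 4×4 = 41; y[2] = 4×5 = 20 → [20, 41, 20]. Compare to given [22, 41, 20]: they differ at index 0: given 22, correct 20, so answer: No

No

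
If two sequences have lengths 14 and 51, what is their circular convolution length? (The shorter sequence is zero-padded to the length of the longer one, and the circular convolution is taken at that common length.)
Circular convolution (zero-padding the shorter input) has length max(m, n) = max(14, 51) = 51

51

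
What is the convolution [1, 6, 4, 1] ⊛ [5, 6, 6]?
y[0] = 1×5 = 5; y[1] = 1×6 + 6×5 = 36; y[2] = 1×6 + 6×6 + 4×5 = 62; y[3] = 6×6 + 4×6 + 1×5 = 65; y[4] = 4×6 + 1×6 = 30; y[5] = 1×6 = 6

[5, 36, 62, 65, 30, 6]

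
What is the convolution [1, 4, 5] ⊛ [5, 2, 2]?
y[0] = 1×5 = 5; y[1] = 1×2 + 4×5 = 22; y[2] = 1×2 + 4×2 + 5×5 = 35; y[3] = 4×2 + 5×2 = 18; y[4] = 5×2 = 10

[5, 22, 35, 18, 10]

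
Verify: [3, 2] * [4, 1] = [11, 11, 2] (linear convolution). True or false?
Recompute linear convolution of [3, 2] and [4, 1]: y[0] = 3×4 = 12; y[1] = 3×1 + 2×4 = 11; y[2] = 2×1 = 2 → [12, 11, 2]. Compare to given [11, 11, 2]: they differ at index 0: given 11, correct 12, so answer: No

No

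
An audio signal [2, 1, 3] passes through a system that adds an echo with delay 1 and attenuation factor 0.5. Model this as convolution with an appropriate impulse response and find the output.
Direct-path + delayed-attenuated-path model → impulse response h = [1, 0.5] (1 at lag 0, 0.5 at lag 1). Output y[n] = x[n] + 0.5·x[n - 1] (with x[n] = 0 outside 0..2): y[0] = 2 + 0.5×0 = 2; y[1] = 1 + 0.5×2 = 2.0; y[2] = 3 + 0.5×1 = 3.5; y[3] = 0 + 0.5×3 = 1.5. So y = [2, 2.0, 3.5, 1.5]

[2, 2.0, 3.5, 1.5]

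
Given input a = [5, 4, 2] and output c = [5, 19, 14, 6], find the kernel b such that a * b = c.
Output length 4 = len(a) + len(b) - 1 ⇒ len(b) = 2. Solve b forward using b[k] = (c[k] - Σ_{i≥1} a[i]·b[k-i]) / a[0]: b[0] = c[0] / a[0] = 5 / 5 = 1; b[1] = (c[1] - 4×1) / a[0] = (19 - 4×1) / 5 = 3. So b = [1, 3]. Forward-check [5, 4, 2] * [1, 3]: c[0] = 5×1 = 5; c[1] = 5×3 + 4×1 = 19; c[2] = 4×3 + 2×1 = 14; c[3] = 2×3 = 6 → [5, 19, 14, 6] ✓

[1, 3]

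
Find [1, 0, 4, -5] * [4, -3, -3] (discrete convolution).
y[0] = 1×4 = 4; y[1] = 1×-3 + 0×4 = -3; y[2] = 1×-3 + 0×-3 + 4×4 = 13; y[3] = 0×-3 + 4×-3 + -5×4 = -32; y[4] = 4×-3 + -5×-3 = 3; y[5] = -5×-3 = 15

[4, -3, 13, -32, 3, 15]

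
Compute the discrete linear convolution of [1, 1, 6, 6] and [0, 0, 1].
y[0] = 1×0 = 0; y[1] = 1×0 + 1×0 = 0; y[2] = 1×1 + 1×0 + 6×0 = 1; y[3] = 1×1 + 6×0 + 6×0 = 1; y[4] = 6×1 + 6×0 = 6; y[5] = 6×1 = 6

[0, 0, 1, 1, 6, 6]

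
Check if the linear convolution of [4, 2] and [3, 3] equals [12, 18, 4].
Recompute linear convolution of [4, 2] and [3, 3]: y[0] = 4×3 = 12; y[1] = 4×3 + 2×3 = 18; y[2] = 2×3 = 6 → [12, 18, 6]. Compare to given [12, 18, 4]: they differ at index 2: given 4, correct 6, so answer: No

No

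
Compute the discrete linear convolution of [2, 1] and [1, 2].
y[0] = 2×1 = 2; y[1] = 2×2 + 1×1 = 5; y[2] = 1×2 = 2

[2, 5, 2]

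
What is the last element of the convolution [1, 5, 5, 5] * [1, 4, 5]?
Use y[k] = Σ_i a[i]·b[k-i] at k=5. y[5] = 5×5 = 25

25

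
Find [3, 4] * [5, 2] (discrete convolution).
y[0] = 3×5 = 15; y[1] = 3×2 + 4×5 = 26; y[2] = 4×2 = 8

[15, 26, 8]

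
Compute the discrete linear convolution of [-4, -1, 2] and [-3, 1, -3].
y[0] = -4×-3 = 12; y[1] = -4×1 + -1×-3 = -1; y[2] = -4×-3 + -1×1 + 2×-3 = 5; y[3] = -1×-3 + 2×1 = 5; y[4] = 2×-3 = -6

[12, -1, 5, 5, -6]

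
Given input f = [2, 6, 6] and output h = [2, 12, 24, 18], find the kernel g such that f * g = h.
Output length 4 = len(f) + len(g) - 1 ⇒ len(g) = 2. Solve g forward using g[k] = (h[k] - Σ_{i≥1} f[i]·g[k-i]) / f[0]: g[0] = h[0] / f[0] = 2 / 2 = 1; g[1] = (h[1] - 6×1) / f[0] = (12 - 6×1) / 2 = 3. So g = [1, 3]. Forward-check [2, 6, 6] * [1, 3]: h[0] = 2×1 = 2; h[1] = 2×3 + 6×1 = 12; h[2] = 6×3 + 6×1 = 24; h[3] = 6×3 = 18 → [2, 12, 24, 18] ✓

[1, 3]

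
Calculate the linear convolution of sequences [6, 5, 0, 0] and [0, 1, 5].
y[0] = 6×0 = 0; y[1] = 6×1 + 5×0 = 6; y[2] = 6×5 + 5×1 + 0×0 = 35; y[3] = 5×5 + 0×1 + 0×0 = 25; y[4] = 0×5 + 0×1 = 0; y[5] = 0×5 = 0

[0, 6, 35, 25, 0, 0]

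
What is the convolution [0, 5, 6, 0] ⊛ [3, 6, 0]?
y[0] = 0×3 = 0; y[1] = 0×6 + 5×3 = 15; y[2] = 0×0 + 5×6 + 6×3 = 48; y[3] = 5×0 + 6×6 + 0×3 = 36; y[4] = 6×0 + 0×6 = 0; y[5] = 0×0 = 0

[0, 15, 48, 36, 0, 0]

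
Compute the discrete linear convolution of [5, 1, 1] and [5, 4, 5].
y[0] = 5×5 = 25; y[1] = 5×4 + 1×5 = 25; y[2] = 5×5 + 1×4 + 1×5 = 34; y[3] = 1×5 + 1×4 = 9; y[4] = 1×5 = 5

[25, 25, 34, 9, 5]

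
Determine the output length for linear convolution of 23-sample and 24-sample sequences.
Linear/full convolution length: m + n - 1 = 23 + 24 - 1 = 46

46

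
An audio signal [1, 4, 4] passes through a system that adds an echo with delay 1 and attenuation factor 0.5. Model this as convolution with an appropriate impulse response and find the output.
Direct-path + delayed-attenuated-path model → impulse response h = [1, 0.5] (1 at lag 0, 0.5 at lag 1). Output y[n] = x[n] + 0.5·x[n - 1] (with x[n] = 0 outside 0..2): y[0] = 1 + 0.5×0 = 1; y[1] = 4 + 0.5×1 = 4.5; y[2] = 4 + 0.5×4 = 6.0; y[3] = 0 + 0.5×4 = 2.0. So y = [1, 4.5, 6.0, 2.0]

[1, 4.5, 6.0, 2.0]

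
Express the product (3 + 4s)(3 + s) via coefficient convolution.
Ascending coefficients: a = [3, 4], b = [3, 1]. c[0] = 3×3 = 9; c[1] = 3×1 + 4×3 = 15; c[2] = 4×1 = 4. Result coefficients: [9, 15, 4] → 9 + 15s + 4s^2

9 + 15s + 4s^2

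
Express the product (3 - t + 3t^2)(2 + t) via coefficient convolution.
Ascending coefficients: a = [3, -1, 3], b = [2, 1]. c[0] = 3×2 = 6; c[1] = 3×1 + -1×2 = 1; c[2] = -1×1 + 3×2 = 5; c[3] = 3×1 = 3. Result coefficients: [6, 1, 5, 3] → 6 + t + 5t^2 + 3t^3

6 + t + 5t^2 + 3t^3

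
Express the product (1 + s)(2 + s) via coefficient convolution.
Ascending coefficients: a = [1, 1], b = [2, 1]. c[0] = 1×2 = 2; c[1] = 1×1 + 1×2 = 3; c[2] = 1×1 = 1. Result coefficients: [2, 3, 1] → 2 + 3s + s^2

2 + 3s + s^2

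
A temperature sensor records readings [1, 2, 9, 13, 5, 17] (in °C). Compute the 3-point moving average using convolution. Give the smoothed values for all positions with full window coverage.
3-point moving average kernel = [1, 1, 1]. Apply in 'valid' mode (full window coverage): avg[0] = (1 + 2 + 9) / 3 = 4.0; avg[1] = (2 + 9 + 13) / 3 = 8.0; avg[2] = (9 + 13 + 5) / 3 = 9.0; avg[3] = (13 + 5 + 17) / 3 = 11.67. Smoothed values: [4.0, 8.0, 9.0, 11.67]

[4.0, 8.0, 9.0, 11.67]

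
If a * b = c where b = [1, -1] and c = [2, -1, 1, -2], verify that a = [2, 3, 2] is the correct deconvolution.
Forward-compute [2, 3, 2] * [1, -1]: c[0] = 2×1 = 2; c[1] = 2×-1 + 3×1 = 1; c[2] = 3×-1 + 2×1 = -1; c[3] = 2×-1 = -2 → [2, 1, -1, -2]. Does not match given c = [2, -1, 1, -2].

Not verified. [2, 3, 2] * [1, -1] = [2, 1, -1, -2], which differs from [2, -1, 1, -2] at index 1.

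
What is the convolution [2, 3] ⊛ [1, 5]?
y[0] = 2×1 = 2; y[1] = 2×5 + 3×1 = 13; y[2] = 3×5 = 15

[2, 13, 15]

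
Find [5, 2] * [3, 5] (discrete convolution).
y[0] = 5×3 = 15; y[1] = 5×5 + 2×3 = 31; y[2] = 2×5 = 10

[15, 31, 10]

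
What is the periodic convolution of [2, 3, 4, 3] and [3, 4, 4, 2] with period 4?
Use y[k] = Σ_j u[j]·v[(k-j) mod 4]. y[0] = 2×3 + 3×2 + 4×4 + 3×4 = 40; y[1] = 2×4 + 3×3 + 4×2 + 3×4 = 37; y[2] = 2×4 + 3×4 + 4×3 + 3×2 = 38; y[3] = 2×2 + 3×4 + 4×4 + 3×3 = 41. Result: [40, 37, 38, 41]

[40, 37, 38, 41]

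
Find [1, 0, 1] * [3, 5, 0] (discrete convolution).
y[0] = 1×3 = 3; y[1] = 1×5 + 0×3 = 5; y[2] = 1×0 + 0×5 + 1×3 = 3; y[3] = 0×0 + 1×5 = 5; y[4] = 1×0 = 0

[3, 5, 3, 5, 0]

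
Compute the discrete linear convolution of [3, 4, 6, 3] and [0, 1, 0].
y[0] = 3×0 = 0; y[1] = 3×1 + 4×0 = 3; y[2] = 3×0 + 4×1 + 6×0 = 4; y[3] = 4×0 + 6×1 + 3×0 = 6; y[4] = 6×0 + 3×1 = 3; y[5] = 3×0 = 0

[0, 3, 4, 6, 3, 0]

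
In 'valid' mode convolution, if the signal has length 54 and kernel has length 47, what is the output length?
'Valid' mode counts only positions where the kernel fully overlaps the signal: m - n + 1 = 54 - 47 + 1 = 8

8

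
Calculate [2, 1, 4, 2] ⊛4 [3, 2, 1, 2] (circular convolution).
Use y[k] = Σ_j a[j]·b[(k-j) mod 4]. y[0] = 2×3 + 1×2 + 4×1 + 2×2 = 16; y[1] = 2×2 + 1×3 + 4×2 + 2×1 = 17; y[2] = 2×1 + 1×2 + 4×3 + 2×2 = 20; y[3] = 2×2 + 1×1 + 4×2 + 2×3 = 19. Result: [16, 17, 20, 19]

[16, 17, 20, 19]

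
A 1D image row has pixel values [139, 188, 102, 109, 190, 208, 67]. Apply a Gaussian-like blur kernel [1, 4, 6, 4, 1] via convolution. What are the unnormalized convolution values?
Convolve image row [139, 188, 102, 109, 190, 208, 67] with kernel [1, 4, 6, 4, 1]: y[0] = 139×1 = 139; y[1] = 139×4 + 188×1 = 744; y[2] = 139×6 + 188×4 + 102×1 = 1688; y[3] = 139×4 + 188×6 + 102×4 + 109×1 = 2201; y[4] = 139×1 + 188×4 + 102×6 + 109×4 + 190×1 = 2129; y[5] = 188×1 + 102×4 + 109×6 + 190×4 + 208×1 = 2218; y[6] = 102×1 + 109×4 + 190×6 + 208×4 + 67×1 = 2577; y[7] = 109×1 + 190×4 + 208×6 + 67×4 = 2385; y[8] = 190×1 + 208×4 + 67×6 = 1424; y[9] = 208×1 + 67×4 = 476; y[10] = 67×1 = 67 → [139, 744, 1688, 2201, 2129, 2218, 2577, 2385, 1424, 476, 67]. Normalization factor = sum(kernel) = 16.

[139, 744, 1688, 2201, 2129, 2218, 2577, 2385, 1424, 476, 67]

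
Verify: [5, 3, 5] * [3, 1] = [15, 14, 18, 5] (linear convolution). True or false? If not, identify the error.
Recompute linear convolution of [5, 3, 5] and [3, 1]: y[0] = 5×3 = 15; y[1] = 5×1 + 3×3 = 14; y[2] = 3×1 + 5×3 = 18; y[3] = 5×1 = 5 → [15, 14, 18, 5]. Given [15, 14, 18, 5] matches, so answer: Yes

Yes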